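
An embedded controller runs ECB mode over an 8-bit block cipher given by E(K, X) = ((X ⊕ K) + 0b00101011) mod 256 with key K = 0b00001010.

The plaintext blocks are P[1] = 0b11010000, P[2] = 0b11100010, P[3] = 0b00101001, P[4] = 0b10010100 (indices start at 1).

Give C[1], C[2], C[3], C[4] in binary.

ECB encryption: C_i = E(K, P_i).
C[1]: E(K, 0b11010000) = 0b00000101.
C[2]: E(K, 0b11100010) = 0b00010011.
C[3]: E(K, 0b00101001) = 0b01001110.
C[4]: E(K, 0b10010100) = 0b11001001.

C[1] = 0b00000101, C[2] = 0b00010011, C[3] = 0b01001110, C[4] = 0b11001001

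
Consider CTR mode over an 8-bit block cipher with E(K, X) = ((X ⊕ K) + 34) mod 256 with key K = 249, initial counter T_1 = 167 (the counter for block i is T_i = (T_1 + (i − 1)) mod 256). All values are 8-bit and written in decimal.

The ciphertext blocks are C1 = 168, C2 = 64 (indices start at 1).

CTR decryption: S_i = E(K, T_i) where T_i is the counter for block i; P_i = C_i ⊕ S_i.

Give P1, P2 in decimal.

P1 = 40, P2 = 51

P1: T = 167, S = E(K, T) = 128; 168 ⊕ 128 = 40.
P2: T = 168, S = E(K, T) = 115; 64 ⊕ 115 = 51.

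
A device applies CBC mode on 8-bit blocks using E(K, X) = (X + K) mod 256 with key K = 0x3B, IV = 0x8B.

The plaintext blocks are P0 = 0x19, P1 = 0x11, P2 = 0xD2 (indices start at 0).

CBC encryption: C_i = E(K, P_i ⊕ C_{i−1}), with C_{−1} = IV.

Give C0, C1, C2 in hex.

C0 = 0xCD, C1 = 0x17, C2 = 0x00

C0: P0 ⊕ 0x8B = 0x92; E(K, 0x92) = 0xCD.
C1: P1 ⊕ 0xCD = 0xDC; E(K, 0xDC) = 0x17.
C2: P2 ⊕ 0x17 = 0xC5; E(K, 0xC5) = 0x00.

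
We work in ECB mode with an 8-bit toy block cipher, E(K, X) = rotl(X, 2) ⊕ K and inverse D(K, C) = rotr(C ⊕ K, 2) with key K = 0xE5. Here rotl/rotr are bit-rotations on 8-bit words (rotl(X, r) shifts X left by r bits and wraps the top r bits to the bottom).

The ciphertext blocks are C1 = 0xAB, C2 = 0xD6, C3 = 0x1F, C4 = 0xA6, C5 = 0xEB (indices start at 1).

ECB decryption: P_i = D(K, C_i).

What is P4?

P4 = 0xD0

P4: D(K, 0xA6) = 0xD0.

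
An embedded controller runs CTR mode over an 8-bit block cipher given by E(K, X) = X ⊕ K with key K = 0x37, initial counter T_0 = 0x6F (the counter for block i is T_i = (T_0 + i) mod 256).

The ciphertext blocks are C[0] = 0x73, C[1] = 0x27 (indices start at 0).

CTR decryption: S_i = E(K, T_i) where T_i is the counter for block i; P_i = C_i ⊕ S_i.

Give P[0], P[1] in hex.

P[0] = 0x2B, P[1] = 0x60

P[0]: T = 0x6F, S = E(K, T) = 0x58; 0x73 ⊕ 0x58 = 0x2B.
P[1]: T = 0x70, S = E(K, T) = 0x47; 0x27 ⊕ 0x47 = 0x60.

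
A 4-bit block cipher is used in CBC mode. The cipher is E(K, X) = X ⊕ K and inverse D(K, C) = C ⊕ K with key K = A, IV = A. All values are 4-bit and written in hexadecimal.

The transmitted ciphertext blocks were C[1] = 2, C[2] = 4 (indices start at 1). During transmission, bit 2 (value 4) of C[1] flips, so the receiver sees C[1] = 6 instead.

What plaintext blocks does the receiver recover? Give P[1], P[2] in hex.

CBC decryption: P_i = D(K, C_i) ⊕ C_{i−1}, with C_{0} = IV.
Only C[1] changed, to 6. In CBC, a change in C_i garbles P_i and flips the same bit in P_{i+1}. Decrypting the received ciphertext:
P[1]: D(K, 6) = C; C ⊕ A = 6.
P[2]: D(K, 4) = E; E ⊕ 6 = 8.
Blocks that differ from the original plaintext: P[1], P[2].

P[1] = 6, P[2] = 8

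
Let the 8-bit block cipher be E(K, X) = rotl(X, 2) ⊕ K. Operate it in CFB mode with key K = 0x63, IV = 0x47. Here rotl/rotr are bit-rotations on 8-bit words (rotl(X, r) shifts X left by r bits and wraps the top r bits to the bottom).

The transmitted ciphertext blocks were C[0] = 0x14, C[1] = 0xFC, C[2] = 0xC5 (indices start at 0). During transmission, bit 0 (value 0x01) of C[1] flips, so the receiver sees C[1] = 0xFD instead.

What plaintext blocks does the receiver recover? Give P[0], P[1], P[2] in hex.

CFB decryption: P_i = C_i ⊕ E(K, C_{i−1}), with C_{−1} = IV.
Only C[1] changed, to 0xFD. In CFB, a change in C_i flips the same bit in P_i and garbles P_{i+1}. Decrypting the received ciphertext:
P[0]: E(K, 0x47) = 0x7E; 0x14 ⊕ 0x7E = 0x6A.
P[1]: E(K, 0x14) = 0x33; 0xFD ⊕ 0x33 = 0xCE.
P[2]: E(K, 0xFD) = 0x94; 0xC5 ⊕ 0x94 = 0x51.
Blocks that differ from the original plaintext: P[1], P[2].

P[0] = 0x6A, P[1] = 0xCE, P[2] = 0x51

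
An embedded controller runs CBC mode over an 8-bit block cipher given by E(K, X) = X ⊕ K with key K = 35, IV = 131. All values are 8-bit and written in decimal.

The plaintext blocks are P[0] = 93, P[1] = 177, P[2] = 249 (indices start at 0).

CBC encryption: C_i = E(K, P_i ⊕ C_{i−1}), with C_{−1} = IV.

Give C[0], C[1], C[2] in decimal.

C[0]: P[0] ⊕ 131 = 222; E(K, 222) = 253.
C[1]: P[1] ⊕ 253 = 76; E(K, 76) = 111.
C[2]: P[2] ⊕ 111 = 150; E(K, 150) = 181.

C[0] = 253, C[1] = 111, C[2] = 181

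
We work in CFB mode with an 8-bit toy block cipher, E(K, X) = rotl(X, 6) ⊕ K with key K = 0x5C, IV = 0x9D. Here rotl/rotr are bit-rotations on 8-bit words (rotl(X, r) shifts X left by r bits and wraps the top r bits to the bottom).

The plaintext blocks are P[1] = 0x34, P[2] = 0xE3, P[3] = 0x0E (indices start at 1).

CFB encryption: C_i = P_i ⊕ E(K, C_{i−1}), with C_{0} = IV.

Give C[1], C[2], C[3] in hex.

C[1]: E(K, 0x9D) = 0x3B; 0x34 ⊕ 0x3B = 0x0F.
C[2]: E(K, 0x0F) = 0x9F; 0xE3 ⊕ 0x9F = 0x7C.
C[3]: E(K, 0x7C) = 0x43; 0x0E ⊕ 0x43 = 0x4D.

C[1] = 0x0F, C[2] = 0x7C, C[3] = 0x4D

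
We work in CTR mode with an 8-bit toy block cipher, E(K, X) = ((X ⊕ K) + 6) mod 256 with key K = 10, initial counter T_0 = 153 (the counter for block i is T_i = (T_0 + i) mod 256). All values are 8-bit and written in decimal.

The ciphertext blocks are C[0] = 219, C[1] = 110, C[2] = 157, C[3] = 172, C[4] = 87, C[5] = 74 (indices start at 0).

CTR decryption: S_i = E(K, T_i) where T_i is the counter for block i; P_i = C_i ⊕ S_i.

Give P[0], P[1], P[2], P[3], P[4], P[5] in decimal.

P[0] = 66, P[1] = 248, P[2] = 10, P[3] = 48, P[4] = 202, P[5] = 208

P[0]: T = 153, S = E(K, T) = 153; 219 ⊕ 153 = 66.
P[1]: T = 154, S = E(K, T) = 150; 110 ⊕ 150 = 248.
P[2]: T = 155, S = E(K, T) = 151; 157 ⊕ 151 = 10.
P[3]: T = 156, S = E(K, T) = 156; 172 ⊕ 156 = 48.
P[4]: T = 157, S = E(K, T) = 157; 87 ⊕ 157 = 202.
P[5]: T = 158, S = E(K, T) = 154; 74 ⊕ 154 = 208.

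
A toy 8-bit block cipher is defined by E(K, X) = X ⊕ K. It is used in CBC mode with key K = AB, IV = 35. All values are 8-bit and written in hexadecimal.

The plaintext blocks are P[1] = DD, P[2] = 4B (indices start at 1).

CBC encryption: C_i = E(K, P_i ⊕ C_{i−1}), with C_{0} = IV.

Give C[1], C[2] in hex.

C[1]: P[1] ⊕ 35 = E8; E(K, E8) = 43.
C[2]: P[2] ⊕ 43 = 08; E(K, 08) = A3.

C[1] = 43, C[2] = A3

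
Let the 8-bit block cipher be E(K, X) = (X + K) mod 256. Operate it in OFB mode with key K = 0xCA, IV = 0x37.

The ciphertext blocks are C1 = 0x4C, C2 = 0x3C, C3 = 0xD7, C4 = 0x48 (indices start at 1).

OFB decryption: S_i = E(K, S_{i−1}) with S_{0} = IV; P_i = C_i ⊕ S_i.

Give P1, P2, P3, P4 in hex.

P1 = 0x4D, P2 = 0xF7, P3 = 0x42, P4 = 0x17

P1: S = E(K, 0x37) = 0x01; 0x4C ⊕ 0x01 = 0x4D.
P2: S = E(K, 0x01) = 0xCB; 0x3C ⊕ 0xCB = 0xF7.
P3: S = E(K, 0xCB) = 0x95; 0xD7 ⊕ 0x95 = 0x42.
P4: S = E(K, 0x95) = 0x5F; 0x48 ⊕ 0x5F = 0x17.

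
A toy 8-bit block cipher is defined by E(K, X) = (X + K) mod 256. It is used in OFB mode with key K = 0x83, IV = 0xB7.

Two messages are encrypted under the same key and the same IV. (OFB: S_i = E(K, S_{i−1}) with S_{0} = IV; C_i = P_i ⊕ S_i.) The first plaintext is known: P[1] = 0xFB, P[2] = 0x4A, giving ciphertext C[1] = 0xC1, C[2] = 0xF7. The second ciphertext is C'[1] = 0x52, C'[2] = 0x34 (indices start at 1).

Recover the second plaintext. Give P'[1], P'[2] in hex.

In OFB with a reused IV, both messages share the same keystream S_i, so C_i ⊕ C'_i = P_i ⊕ P'_i and thus P'_i = P_i ⊕ C_i ⊕ C'_i.
P'[1]: 0xFB ⊕ 0xC1 ⊕ 0x52 = 0x68.
P'[2]: 0x4A ⊕ 0xF7 ⊕ 0x34 = 0x89.

P'[1] = 0x68, P'[2] = 0x89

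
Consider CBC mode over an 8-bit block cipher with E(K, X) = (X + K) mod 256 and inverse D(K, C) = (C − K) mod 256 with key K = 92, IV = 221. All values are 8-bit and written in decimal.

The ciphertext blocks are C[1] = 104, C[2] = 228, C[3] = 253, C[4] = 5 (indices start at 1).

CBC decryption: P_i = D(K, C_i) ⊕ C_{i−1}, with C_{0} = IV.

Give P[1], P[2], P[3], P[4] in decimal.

P[1] = 209, P[2] = 224, P[3] = 69, P[4] = 84

P[1]: D(K, 104) = 12; 12 ⊕ 221 = 209.
P[2]: D(K, 228) = 136; 136 ⊕ 104 = 224.
P[3]: D(K, 253) = 161; 161 ⊕ 228 = 69.
P[4]: D(K, 5) = 169; 169 ⊕ 253 = 84.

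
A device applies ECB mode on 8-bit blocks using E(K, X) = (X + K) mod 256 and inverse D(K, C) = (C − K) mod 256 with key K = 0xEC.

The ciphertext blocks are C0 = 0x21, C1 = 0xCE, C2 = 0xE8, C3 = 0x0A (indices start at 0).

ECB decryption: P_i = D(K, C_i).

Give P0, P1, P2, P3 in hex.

P0: D(K, 0x21) = 0x35.
P1: D(K, 0xCE) = 0xE2.
P2: D(K, 0xE8) = 0xFC.
P3: D(K, 0x0A) = 0x1E.

P0 = 0x35, P1 = 0xE2, P2 = 0xFC, P3 = 0x1E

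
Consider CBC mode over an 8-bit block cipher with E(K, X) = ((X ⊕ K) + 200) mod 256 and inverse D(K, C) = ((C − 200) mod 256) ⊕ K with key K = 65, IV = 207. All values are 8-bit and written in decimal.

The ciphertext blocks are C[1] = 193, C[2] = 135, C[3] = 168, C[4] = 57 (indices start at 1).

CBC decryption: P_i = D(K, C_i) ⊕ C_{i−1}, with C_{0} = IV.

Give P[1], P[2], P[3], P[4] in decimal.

P[1] = 119, P[2] = 63, P[3] = 38, P[4] = 152

P[1]: D(K, 193) = 184; 184 ⊕ 207 = 119.
P[2]: D(K, 135) = 254; 254 ⊕ 193 = 63.
P[3]: D(K, 168) = 161; 161 ⊕ 135 = 38.
P[4]: D(K, 57) = 48; 48 ⊕ 168 = 152.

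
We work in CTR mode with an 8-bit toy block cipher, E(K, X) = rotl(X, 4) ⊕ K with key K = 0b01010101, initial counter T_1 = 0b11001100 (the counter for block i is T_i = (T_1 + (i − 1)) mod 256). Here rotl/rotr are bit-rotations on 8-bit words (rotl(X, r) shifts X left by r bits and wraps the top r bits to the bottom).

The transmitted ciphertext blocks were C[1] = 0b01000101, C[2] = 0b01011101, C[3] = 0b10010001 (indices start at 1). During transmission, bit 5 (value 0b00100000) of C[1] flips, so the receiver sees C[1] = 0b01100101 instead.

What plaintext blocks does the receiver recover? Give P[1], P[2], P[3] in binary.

P[1] = 0b11111100, P[2] = 0b11010100, P[3] = 0b00101000

CTR decryption: S_i = E(K, T_i) where T_i is the counter for block i; P_i = C_i ⊕ S_i.
Only C[1] changed, to 0b01100101. In CTR, a change in C_i flips the same bit in P_i only; the keystream is unaffected. Decrypting the received ciphertext:
P[1]: T = 0b11001100, S = E(K, T) = 0b10011001; 0b01100101 ⊕ 0b10011001 = 0b11111100.
P[2]: T = 0b11001101, S = E(K, T) = 0b10001001; 0b01011101 ⊕ 0b10001001 = 0b11010100.
P[3]: T = 0b11001110, S = E(K, T) = 0b10111001; 0b10010001 ⊕ 0b10111001 = 0b00101000.
Blocks that differ from the original plaintext: P[1].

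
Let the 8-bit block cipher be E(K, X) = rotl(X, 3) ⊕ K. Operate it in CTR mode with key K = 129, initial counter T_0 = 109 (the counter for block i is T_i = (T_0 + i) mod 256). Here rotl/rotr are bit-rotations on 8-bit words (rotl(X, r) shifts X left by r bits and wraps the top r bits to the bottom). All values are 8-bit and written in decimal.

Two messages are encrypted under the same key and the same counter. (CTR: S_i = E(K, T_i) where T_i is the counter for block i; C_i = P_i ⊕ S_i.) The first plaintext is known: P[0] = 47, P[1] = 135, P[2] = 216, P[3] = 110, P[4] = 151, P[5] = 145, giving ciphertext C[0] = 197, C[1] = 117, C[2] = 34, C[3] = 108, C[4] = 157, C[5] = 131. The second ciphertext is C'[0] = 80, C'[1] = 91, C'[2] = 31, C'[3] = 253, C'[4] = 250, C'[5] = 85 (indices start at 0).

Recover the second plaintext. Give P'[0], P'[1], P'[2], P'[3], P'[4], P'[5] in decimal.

P'[0] = 186, P'[1] = 169, P'[2] = 229, P'[3] = 255, P'[4] = 240, P'[5] = 71

In CTR with a reused counter, both messages share the same keystream S_i, so C_i ⊕ C'_i = P_i ⊕ P'_i and thus P'_i = P_i ⊕ C_i ⊕ C'_i.
P'[0]: 47 ⊕ 197 ⊕ 80 = 186.
P'[1]: 135 ⊕ 117 ⊕ 91 = 169.
P'[2]: 216 ⊕ 34 ⊕ 31 = 229.
P'[3]: 110 ⊕ 108 ⊕ 253 = 255.
P'[4]: 151 ⊕ 157 ⊕ 250 = 240.
P'[5]: 145 ⊕ 131 ⊕ 85 = 71.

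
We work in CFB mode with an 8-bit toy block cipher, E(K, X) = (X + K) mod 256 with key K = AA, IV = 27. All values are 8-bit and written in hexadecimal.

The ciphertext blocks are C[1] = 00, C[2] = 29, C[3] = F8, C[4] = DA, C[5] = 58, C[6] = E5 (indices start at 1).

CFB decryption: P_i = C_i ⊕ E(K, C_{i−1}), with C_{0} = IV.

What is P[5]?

P[5]: E(K, DA) = 84; 58 ⊕ 84 = DC.

P[5] = DC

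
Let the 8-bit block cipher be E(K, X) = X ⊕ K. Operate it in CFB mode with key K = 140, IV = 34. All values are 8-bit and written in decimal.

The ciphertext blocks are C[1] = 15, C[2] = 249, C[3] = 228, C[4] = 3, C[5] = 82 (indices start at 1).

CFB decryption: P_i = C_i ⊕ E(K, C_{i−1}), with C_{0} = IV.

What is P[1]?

P[1]: E(K, 34) = 174; 15 ⊕ 174 = 161.

P[1] = 161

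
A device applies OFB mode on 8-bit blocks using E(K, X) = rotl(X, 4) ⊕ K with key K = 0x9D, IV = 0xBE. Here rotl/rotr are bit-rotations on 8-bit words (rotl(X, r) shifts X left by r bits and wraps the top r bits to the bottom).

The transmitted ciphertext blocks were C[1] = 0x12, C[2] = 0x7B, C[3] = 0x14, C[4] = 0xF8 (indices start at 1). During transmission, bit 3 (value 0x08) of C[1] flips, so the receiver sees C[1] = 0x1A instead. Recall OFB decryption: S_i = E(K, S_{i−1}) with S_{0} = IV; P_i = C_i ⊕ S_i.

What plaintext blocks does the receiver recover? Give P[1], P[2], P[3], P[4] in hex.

P[1] = 0x6C, P[2] = 0x81, P[3] = 0x26, P[4] = 0x46

Only C[1] changed, to 0x1A. In OFB, a change in C_i flips the same bit in P_i only; the keystream is unaffected. Decrypting the received ciphertext:
P[1]: S = E(K, 0xBE) = 0x76; 0x1A ⊕ 0x76 = 0x6C.
P[2]: S = E(K, 0x76) = 0xFA; 0x7B ⊕ 0xFA = 0x81.
P[3]: S = E(K, 0xFA) = 0x32; 0x14 ⊕ 0x32 = 0x26.
P[4]: S = E(K, 0x32) = 0xBE; 0xF8 ⊕ 0xBE = 0x46.
Blocks that differ from the original plaintext: P[1].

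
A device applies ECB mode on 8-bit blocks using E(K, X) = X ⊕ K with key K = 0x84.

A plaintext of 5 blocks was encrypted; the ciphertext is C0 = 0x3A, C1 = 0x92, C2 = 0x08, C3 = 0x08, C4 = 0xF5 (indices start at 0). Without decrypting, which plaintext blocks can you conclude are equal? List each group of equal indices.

P2 = P3

ECB encrypts each block independently with the same key, so equal ciphertext blocks imply equal plaintext blocks.
C2 = C3 = 0x08, so P2 = P3.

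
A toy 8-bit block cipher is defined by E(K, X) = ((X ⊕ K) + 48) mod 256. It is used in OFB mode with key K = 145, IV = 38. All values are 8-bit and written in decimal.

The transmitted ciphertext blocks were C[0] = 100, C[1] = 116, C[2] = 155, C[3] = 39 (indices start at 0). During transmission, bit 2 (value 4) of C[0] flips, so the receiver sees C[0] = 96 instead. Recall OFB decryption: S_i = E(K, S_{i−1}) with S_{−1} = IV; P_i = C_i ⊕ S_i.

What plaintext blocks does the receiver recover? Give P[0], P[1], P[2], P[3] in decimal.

P[0] = 135, P[1] = 210, P[2] = 252, P[3] = 1

Only C[0] changed, to 96. In OFB, a change in C_i flips the same bit in P_i only; the keystream is unaffected. Decrypting the received ciphertext:
P[0]: S = E(K, 38) = 231; 96 ⊕ 231 = 135.
P[1]: S = E(K, 231) = 166; 116 ⊕ 166 = 210.
P[2]: S = E(K, 166) = 103; 155 ⊕ 103 = 252.
P[3]: S = E(K, 103) = 38; 39 ⊕ 38 = 1.
Blocks that differ from the original plaintext: P[0].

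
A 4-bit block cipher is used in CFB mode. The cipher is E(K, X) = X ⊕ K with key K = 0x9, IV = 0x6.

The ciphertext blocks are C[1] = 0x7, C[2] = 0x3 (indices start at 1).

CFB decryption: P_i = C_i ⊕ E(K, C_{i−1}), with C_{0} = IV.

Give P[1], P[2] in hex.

P[1] = 0x8, P[2] = 0xD

P[1]: E(K, 0x6) = 0xF; 0x7 ⊕ 0xF = 0x8.
P[2]: E(K, 0x7) = 0xE; 0x3 ⊕ 0xE = 0xD.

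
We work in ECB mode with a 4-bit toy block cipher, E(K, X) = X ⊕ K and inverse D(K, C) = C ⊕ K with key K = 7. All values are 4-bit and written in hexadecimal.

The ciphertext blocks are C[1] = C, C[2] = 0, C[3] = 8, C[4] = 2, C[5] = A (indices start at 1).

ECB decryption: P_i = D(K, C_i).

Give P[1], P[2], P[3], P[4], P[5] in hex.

P[1]: D(K, C) = B.
P[2]: D(K, 0) = 7.
P[3]: D(K, 8) = F.
P[4]: D(K, 2) = 5.
P[5]: D(K, A) = D.

P[1] = B, P[2] = 7, P[3] = F, P[4] = 5, P[5] = D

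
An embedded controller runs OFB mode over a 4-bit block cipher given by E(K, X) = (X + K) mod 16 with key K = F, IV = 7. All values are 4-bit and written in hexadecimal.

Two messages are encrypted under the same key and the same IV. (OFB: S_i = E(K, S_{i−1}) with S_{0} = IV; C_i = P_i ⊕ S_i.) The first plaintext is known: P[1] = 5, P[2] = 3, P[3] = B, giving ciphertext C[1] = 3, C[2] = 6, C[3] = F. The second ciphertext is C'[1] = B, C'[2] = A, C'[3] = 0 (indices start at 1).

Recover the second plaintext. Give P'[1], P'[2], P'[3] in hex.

In OFB with a reused IV, both messages share the same keystream S_i, so C_i ⊕ C'_i = P_i ⊕ P'_i and thus P'_i = P_i ⊕ C_i ⊕ C'_i.
P'[1]: 5 ⊕ 3 ⊕ B = D.
P'[2]: 3 ⊕ 6 ⊕ A = F.
P'[3]: B ⊕ F ⊕ 0 = 4.

P'[1] = D, P'[2] = F, P'[3] = 4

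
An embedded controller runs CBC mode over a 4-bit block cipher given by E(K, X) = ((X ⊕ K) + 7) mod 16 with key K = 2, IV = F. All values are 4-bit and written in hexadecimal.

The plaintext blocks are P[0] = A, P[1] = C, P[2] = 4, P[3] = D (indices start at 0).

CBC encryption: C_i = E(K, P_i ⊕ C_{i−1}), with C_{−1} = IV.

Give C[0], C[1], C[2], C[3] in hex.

C[0] = E, C[1] = 7, C[2] = 8, C[3] = E

C[0]: P[0] ⊕ F = 5; E(K, 5) = E.
C[1]: P[1] ⊕ E = 2; E(K, 2) = 7.
C[2]: P[2] ⊕ 7 = 3; E(K, 3) = 8.
C[3]: P[3] ⊕ 8 = 5; E(K, 5) = E.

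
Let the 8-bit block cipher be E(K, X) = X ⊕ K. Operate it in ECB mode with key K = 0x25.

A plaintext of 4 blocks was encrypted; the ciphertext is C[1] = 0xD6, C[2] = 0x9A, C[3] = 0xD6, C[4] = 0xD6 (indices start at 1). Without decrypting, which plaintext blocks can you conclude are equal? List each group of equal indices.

P[1] = P[3] = P[4]

ECB encrypts each block independently with the same key, so equal ciphertext blocks imply equal plaintext blocks.
C[1] = C[3] = C[4] = 0xD6, so P[1] = P[3] = P[4].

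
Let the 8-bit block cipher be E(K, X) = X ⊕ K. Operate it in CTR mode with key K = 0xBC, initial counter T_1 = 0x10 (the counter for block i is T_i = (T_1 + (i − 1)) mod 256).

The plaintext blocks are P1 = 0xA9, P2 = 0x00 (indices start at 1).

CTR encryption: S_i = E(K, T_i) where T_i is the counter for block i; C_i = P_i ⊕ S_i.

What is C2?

C1: T = 0x10, S = E(K, T) = 0xAC; 0xA9 ⊕ 0xAC = 0x05.
C2: T = 0x11, S = E(K, T) = 0xAD; 0x00 ⊕ 0xAD = 0xAD.

C2 = 0xAD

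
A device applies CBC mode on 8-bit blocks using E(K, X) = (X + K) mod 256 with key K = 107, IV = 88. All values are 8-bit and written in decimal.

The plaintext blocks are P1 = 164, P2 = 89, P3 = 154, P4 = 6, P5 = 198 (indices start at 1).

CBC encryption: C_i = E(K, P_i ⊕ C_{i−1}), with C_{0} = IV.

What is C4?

C1: P1 ⊕ 88 = 252; E(K, 252) = 103.
C2: P2 ⊕ 103 = 62; E(K, 62) = 169.
C3: P3 ⊕ 169 = 51; E(K, 51) = 158.
C4: P4 ⊕ 158 = 152; E(K, 152) = 3.

C4 = 3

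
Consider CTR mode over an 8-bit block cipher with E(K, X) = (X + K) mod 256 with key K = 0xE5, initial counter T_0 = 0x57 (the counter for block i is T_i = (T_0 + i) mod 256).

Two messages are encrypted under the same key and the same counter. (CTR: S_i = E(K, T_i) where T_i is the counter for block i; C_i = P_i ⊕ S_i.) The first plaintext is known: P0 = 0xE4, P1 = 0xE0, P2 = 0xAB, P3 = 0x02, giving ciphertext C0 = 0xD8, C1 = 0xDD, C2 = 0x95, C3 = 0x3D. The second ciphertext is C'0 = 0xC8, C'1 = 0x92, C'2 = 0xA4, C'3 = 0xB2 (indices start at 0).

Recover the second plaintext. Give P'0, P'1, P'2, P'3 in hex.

P'0 = 0xF4, P'1 = 0xAF, P'2 = 0x9A, P'3 = 0x8D

In CTR with a reused counter, both messages share the same keystream S_i, so C_i ⊕ C'_i = P_i ⊕ P'_i and thus P'_i = P_i ⊕ C_i ⊕ C'_i.
P'0: 0xE4 ⊕ 0xD8 ⊕ 0xC8 = 0xF4.
P'1: 0xE0 ⊕ 0xDD ⊕ 0x92 = 0xAF.
P'2: 0xAB ⊕ 0x95 ⊕ 0xA4 = 0x9A.
P'3: 0x02 ⊕ 0x3D ⊕ 0xB2 = 0x8D.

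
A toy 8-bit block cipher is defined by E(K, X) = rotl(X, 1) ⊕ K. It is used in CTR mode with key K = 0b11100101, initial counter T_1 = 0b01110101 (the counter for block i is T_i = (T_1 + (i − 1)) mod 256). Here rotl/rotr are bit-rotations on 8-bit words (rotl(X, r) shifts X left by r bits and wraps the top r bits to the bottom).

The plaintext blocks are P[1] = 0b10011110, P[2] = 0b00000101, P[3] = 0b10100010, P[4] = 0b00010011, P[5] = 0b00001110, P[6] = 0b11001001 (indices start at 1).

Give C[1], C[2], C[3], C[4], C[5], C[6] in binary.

C[1] = 0b10010001, C[2] = 0b00001100, C[3] = 0b10101001, C[4] = 0b00000110, C[5] = 0b00011001, C[6] = 0b11011000

CTR encryption: S_i = E(K, T_i) where T_i is the counter for block i; C_i = P_i ⊕ S_i.
C[1]: T = 0b01110101, S = E(K, T) = 0b00001111; 0b10011110 ⊕ 0b00001111 = 0b10010001.
C[2]: T = 0b01110110, S = E(K, T) = 0b00001001; 0b00000101 ⊕ 0b00001001 = 0b00001100.
C[3]: T = 0b01110111, S = E(K, T) = 0b00001011; 0b10100010 ⊕ 0b00001011 = 0b10101001.
C[4]: T = 0b01111000, S = E(K, T) = 0b00010101; 0b00010011 ⊕ 0b00010101 = 0b00000110.
C[5]: T = 0b01111001, S = E(K, T) = 0b00010111; 0b00001110 ⊕ 0b00010111 = 0b00011001.
C[6]: T = 0b01111010, S = E(K, T) = 0b00010001; 0b11001001 ⊕ 0b00010001 = 0b11011000.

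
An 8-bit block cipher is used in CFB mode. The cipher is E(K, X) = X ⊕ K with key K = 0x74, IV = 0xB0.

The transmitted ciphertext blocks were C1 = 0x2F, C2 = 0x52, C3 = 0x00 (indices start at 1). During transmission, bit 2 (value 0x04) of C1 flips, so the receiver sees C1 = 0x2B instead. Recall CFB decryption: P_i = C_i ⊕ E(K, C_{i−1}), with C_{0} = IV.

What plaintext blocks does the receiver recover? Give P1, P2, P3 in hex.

Only C1 changed, to 0x2B. In CFB, a change in C_i flips the same bit in P_i and garbles P_{i+1}. Decrypting the received ciphertext:
P1: E(K, 0xB0) = 0xC4; 0x2B ⊕ 0xC4 = 0xEF.
P2: E(K, 0x2B) = 0x5F; 0x52 ⊕ 0x5F = 0x0D.
P3: E(K, 0x52) = 0x26; 0x00 ⊕ 0x26 = 0x26.
Blocks that differ from the original plaintext: P1, P2.

P1 = 0xEF, P2 = 0x0D, P3 = 0x26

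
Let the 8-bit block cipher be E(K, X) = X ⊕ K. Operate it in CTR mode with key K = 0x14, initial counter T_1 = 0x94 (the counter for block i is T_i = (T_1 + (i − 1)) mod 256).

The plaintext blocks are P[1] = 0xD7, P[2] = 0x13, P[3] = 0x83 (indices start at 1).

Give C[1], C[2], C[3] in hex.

C[1] = 0x57, C[2] = 0x92, C[3] = 0x01

CTR encryption: S_i = E(K, T_i) where T_i is the counter for block i; C_i = P_i ⊕ S_i.
C[1]: T = 0x94, S = E(K, T) = 0x80; 0xD7 ⊕ 0x80 = 0x57.
C[2]: T = 0x95, S = E(K, T) = 0x81; 0x13 ⊕ 0x81 = 0x92.
C[3]: T = 0x96, S = E(K, T) = 0x82; 0x83 ⊕ 0x82 = 0x01.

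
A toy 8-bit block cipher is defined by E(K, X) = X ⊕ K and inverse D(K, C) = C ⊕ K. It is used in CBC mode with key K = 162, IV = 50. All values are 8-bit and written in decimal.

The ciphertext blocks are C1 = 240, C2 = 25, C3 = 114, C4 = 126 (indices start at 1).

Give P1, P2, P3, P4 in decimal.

CBC decryption: P_i = D(K, C_i) ⊕ C_{i−1}, with C_{0} = IV.
P1: D(K, 240) = 82; 82 ⊕ 50 = 96.
P2: D(K, 25) = 187; 187 ⊕ 240 = 75.
P3: D(K, 114) = 208; 208 ⊕ 25 = 201.
P4: D(K, 126) = 220; 220 ⊕ 114 = 174.

P1 = 96, P2 = 75, P3 = 201, P4 = 174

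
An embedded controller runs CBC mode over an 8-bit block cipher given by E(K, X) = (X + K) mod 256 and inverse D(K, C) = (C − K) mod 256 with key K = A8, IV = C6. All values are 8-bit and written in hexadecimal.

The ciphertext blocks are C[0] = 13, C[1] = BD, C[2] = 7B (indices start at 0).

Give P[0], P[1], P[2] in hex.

CBC decryption: P_i = D(K, C_i) ⊕ C_{i−1}, with C_{−1} = IV.
P[0]: D(K, 13) = 6B; 6B ⊕ C6 = AD.
P[1]: D(K, BD) = 15; 15 ⊕ 13 = 06.
P[2]: D(K, 7B) = D3; D3 ⊕ BD = 6E.

P[0] = AD, P[1] = 06, P[2] = 6E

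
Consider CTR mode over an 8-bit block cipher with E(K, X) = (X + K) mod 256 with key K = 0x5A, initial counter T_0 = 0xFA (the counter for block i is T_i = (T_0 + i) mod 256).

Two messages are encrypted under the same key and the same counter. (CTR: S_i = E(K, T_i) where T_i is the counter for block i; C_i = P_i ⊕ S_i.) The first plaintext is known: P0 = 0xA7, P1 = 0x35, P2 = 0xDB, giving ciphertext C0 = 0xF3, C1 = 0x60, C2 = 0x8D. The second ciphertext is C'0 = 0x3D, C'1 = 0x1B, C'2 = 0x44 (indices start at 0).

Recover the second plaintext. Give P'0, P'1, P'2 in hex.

P'0 = 0x69, P'1 = 0x4E, P'2 = 0x12

In CTR with a reused counter, both messages share the same keystream S_i, so C_i ⊕ C'_i = P_i ⊕ P'_i and thus P'_i = P_i ⊕ C_i ⊕ C'_i.
P'0: 0xA7 ⊕ 0xF3 ⊕ 0x3D = 0x69.
P'1: 0x35 ⊕ 0x60 ⊕ 0x1B = 0x4E.
P'2: 0xDB ⊕ 0x8D ⊕ 0x44 = 0x12.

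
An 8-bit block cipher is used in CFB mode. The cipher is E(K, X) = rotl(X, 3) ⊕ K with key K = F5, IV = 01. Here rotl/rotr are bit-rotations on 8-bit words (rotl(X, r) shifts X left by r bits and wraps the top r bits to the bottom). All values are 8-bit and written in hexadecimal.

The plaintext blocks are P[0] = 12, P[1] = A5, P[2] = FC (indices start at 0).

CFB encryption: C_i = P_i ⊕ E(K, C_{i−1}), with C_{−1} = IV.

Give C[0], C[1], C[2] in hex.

C[0] = EF, C[1] = 2F, C[2] = 70

C[0]: E(K, 01) = FD; 12 ⊕ FD = EF.
C[1]: E(K, EF) = 8A; A5 ⊕ 8A = 2F.
C[2]: E(K, 2F) = 8C; FC ⊕ 8C = 70.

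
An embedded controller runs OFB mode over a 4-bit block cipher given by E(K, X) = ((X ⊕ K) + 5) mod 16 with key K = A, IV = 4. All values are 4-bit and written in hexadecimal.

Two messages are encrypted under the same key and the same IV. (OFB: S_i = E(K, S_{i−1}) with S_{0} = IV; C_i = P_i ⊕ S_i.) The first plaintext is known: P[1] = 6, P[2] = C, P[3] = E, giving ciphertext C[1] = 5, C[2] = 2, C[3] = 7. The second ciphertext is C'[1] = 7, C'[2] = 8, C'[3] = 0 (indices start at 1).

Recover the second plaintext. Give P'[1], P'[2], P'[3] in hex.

P'[1] = 4, P'[2] = 6, P'[3] = 9

In OFB with a reused IV, both messages share the same keystream S_i, so C_i ⊕ C'_i = P_i ⊕ P'_i and thus P'_i = P_i ⊕ C_i ⊕ C'_i.
P'[1]: 6 ⊕ 5 ⊕ 7 = 4.
P'[2]: C ⊕ 2 ⊕ 8 = 6.
P'[3]: E ⊕ 7 ⊕ 0 = 9.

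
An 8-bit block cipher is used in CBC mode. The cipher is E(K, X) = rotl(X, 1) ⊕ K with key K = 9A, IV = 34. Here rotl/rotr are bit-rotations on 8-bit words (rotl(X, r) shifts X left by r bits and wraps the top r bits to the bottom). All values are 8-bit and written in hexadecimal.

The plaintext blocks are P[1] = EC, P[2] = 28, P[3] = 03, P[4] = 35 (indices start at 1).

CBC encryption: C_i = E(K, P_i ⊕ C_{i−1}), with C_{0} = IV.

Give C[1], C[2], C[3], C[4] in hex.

C[1] = 2B, C[2] = 9C, C[3] = A5, C[4] = BB

C[1]: P[1] ⊕ 34 = D8; E(K, D8) = 2B.
C[2]: P[2] ⊕ 2B = 03; E(K, 03) = 9C.
C[3]: P[3] ⊕ 9C = 9F; E(K, 9F) = A5.
C[4]: P[4] ⊕ A5 = 90; E(K, 90) = BB.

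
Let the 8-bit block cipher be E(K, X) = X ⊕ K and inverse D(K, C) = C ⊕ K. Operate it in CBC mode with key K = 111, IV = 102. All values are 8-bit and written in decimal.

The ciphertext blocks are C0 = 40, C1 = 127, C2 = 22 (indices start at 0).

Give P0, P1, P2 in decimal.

CBC decryption: P_i = D(K, C_i) ⊕ C_{i−1}, with C_{−1} = IV.
P0: D(K, 40) = 71; 71 ⊕ 102 = 33.
P1: D(K, 127) = 16; 16 ⊕ 40 = 56.
P2: D(K, 22) = 121; 121 ⊕ 127 = 6.

P0 = 33, P1 = 56, P2 = 6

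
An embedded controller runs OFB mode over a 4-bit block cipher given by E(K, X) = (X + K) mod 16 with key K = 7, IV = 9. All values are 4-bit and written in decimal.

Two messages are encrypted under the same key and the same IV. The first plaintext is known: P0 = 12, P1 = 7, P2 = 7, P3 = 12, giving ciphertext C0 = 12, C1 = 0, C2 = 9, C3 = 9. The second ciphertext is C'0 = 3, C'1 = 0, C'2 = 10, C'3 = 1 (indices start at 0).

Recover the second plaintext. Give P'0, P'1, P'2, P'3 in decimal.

In OFB with a reused IV, both messages share the same keystream S_i, so C_i ⊕ C'_i = P_i ⊕ P'_i and thus P'_i = P_i ⊕ C_i ⊕ C'_i.
P'0: 12 ⊕ 12 ⊕ 3 = 3.
P'1: 7 ⊕ 0 ⊕ 0 = 7.
P'2: 7 ⊕ 9 ⊕ 10 = 4.
P'3: 12 ⊕ 9 ⊕ 1 = 4.

P'0 = 3, P'1 = 7, P'2 = 4, P'3 = 4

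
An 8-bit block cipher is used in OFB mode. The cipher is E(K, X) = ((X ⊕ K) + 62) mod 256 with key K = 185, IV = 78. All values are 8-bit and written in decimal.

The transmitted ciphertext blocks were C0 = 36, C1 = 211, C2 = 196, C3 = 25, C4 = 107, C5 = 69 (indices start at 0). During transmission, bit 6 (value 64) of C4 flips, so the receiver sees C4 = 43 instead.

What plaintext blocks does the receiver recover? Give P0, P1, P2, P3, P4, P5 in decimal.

P0 = 17, P1 = 25, P2 = 117, P3 = 95, P4 = 22, P5 = 135

OFB decryption: S_i = E(K, S_{i−1}) with S_{−1} = IV; P_i = C_i ⊕ S_i.
Only C4 changed, to 43. In OFB, a change in C_i flips the same bit in P_i only; the keystream is unaffected. Decrypting the received ciphertext:
P0: S = E(K, 78) = 53; 36 ⊕ 53 = 17.
P1: S = E(K, 53) = 202; 211 ⊕ 202 = 25.
P2: S = E(K, 202) = 177; 196 ⊕ 177 = 117.
P3: S = E(K, 177) = 70; 25 ⊕ 70 = 95.
P4: S = E(K, 70) = 61; 43 ⊕ 61 = 22.
P5: S = E(K, 61) = 194; 69 ⊕ 194 = 135.
Blocks that differ from the original plaintext: P4.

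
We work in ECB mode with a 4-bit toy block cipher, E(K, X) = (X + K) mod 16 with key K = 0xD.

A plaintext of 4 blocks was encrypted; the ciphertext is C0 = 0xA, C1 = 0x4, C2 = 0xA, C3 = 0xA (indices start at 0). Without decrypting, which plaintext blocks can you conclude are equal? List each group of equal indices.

ECB encrypts each block independently with the same key, so equal ciphertext blocks imply equal plaintext blocks.
C0 = C2 = C3 = 0xA, so P0 = P2 = P3.

P0 = P2 = P3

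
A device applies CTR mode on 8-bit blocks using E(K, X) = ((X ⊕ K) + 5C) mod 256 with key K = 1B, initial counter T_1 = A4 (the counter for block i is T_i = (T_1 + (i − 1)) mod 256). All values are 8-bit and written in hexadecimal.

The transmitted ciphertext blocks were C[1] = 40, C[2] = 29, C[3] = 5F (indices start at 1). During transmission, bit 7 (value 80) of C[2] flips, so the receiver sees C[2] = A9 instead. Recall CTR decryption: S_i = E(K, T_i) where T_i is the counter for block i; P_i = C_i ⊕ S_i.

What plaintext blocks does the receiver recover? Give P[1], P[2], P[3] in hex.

Only C[2] changed, to A9. In CTR, a change in C_i flips the same bit in P_i only; the keystream is unaffected. Decrypting the received ciphertext:
P[1]: T = A4, S = E(K, T) = 1B; 40 ⊕ 1B = 5B.
P[2]: T = A5, S = E(K, T) = 1A; A9 ⊕ 1A = B3.
P[3]: T = A6, S = E(K, T) = 19; 5F ⊕ 19 = 46.
Blocks that differ from the original plaintext: P[2].

P[1] = 5B, P[2] = B3, P[3] = 46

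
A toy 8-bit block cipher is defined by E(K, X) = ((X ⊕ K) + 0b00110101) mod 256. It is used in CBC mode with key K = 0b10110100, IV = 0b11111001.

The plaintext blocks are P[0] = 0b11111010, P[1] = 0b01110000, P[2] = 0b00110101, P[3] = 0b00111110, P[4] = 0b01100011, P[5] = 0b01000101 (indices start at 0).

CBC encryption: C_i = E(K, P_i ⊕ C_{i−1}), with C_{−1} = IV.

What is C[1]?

C[0]: P[0] ⊕ 0b11111001 = 0b00000011; E(K, 0b00000011) = 0b11101100.
C[1]: P[1] ⊕ 0b11101100 = 0b10011100; E(K, 0b10011100) = 0b01011101.

C[1] = 0b01011101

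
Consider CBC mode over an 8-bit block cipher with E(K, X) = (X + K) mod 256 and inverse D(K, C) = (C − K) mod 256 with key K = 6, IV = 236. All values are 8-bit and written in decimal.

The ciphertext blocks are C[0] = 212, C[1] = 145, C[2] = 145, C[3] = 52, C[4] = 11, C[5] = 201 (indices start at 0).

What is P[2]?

CBC decryption: P_i = D(K, C_i) ⊕ C_{i−1}, with C_{−1} = IV.
P[2]: D(K, 145) = 139; 139 ⊕ 145 = 26.

P[2] = 26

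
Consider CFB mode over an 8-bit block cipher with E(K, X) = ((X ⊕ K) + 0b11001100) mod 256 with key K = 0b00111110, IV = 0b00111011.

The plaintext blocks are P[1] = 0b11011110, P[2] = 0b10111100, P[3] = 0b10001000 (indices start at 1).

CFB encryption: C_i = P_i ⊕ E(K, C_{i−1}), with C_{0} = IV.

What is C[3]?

C[1]: E(K, 0b00111011) = 0b11010001; 0b11011110 ⊕ 0b11010001 = 0b00001111.
C[2]: E(K, 0b00001111) = 0b11111101; 0b10111100 ⊕ 0b11111101 = 0b01000001.
C[3]: E(K, 0b01000001) = 0b01001011; 0b10001000 ⊕ 0b01001011 = 0b11000011.

C[3] = 0b11000011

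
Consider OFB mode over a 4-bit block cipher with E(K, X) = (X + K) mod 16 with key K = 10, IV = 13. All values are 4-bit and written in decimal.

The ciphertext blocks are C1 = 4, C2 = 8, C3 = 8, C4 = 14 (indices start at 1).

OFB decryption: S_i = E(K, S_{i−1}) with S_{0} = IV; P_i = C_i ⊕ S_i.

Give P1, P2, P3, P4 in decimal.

P1: S = E(K, 13) = 7; 4 ⊕ 7 = 3.
P2: S = E(K, 7) = 1; 8 ⊕ 1 = 9.
P3: S = E(K, 1) = 11; 8 ⊕ 11 = 3.
P4: S = E(K, 11) = 5; 14 ⊕ 5 = 11.

P1 = 3, P2 = 9, P3 = 3, P4 = 11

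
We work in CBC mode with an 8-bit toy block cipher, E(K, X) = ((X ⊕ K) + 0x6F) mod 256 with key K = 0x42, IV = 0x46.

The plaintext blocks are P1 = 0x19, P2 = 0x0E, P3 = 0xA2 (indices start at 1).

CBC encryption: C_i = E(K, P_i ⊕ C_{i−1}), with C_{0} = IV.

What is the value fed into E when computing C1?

0x5F

C1: P1 ⊕ 0x46 = 0x5F; E(K, 0x5F) = 0x8C.
So the input to E for block 1 is 0x5F.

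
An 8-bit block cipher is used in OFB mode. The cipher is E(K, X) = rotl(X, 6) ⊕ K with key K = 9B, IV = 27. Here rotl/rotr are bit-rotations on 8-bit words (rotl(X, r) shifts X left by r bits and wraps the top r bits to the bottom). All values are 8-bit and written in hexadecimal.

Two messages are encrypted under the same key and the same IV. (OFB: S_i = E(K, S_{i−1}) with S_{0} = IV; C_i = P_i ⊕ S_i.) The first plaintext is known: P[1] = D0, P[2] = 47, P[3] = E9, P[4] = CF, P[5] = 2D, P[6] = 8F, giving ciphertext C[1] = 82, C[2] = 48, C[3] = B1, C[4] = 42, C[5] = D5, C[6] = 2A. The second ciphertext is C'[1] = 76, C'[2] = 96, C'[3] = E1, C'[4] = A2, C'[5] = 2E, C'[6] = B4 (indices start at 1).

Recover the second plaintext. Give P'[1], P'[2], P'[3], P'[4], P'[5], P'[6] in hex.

P'[1] = 24, P'[2] = 99, P'[3] = B9, P'[4] = 2F, P'[5] = D6, P'[6] = 11

In OFB with a reused IV, both messages share the same keystream S_i, so C_i ⊕ C'_i = P_i ⊕ P'_i and thus P'_i = P_i ⊕ C_i ⊕ C'_i.
P'[1]: D0 ⊕ 82 ⊕ 76 = 24.
P'[2]: 47 ⊕ 48 ⊕ 96 = 99.
P'[3]: E9 ⊕ B1 ⊕ E1 = B9.
P'[4]: CF ⊕ 42 ⊕ A2 = 2F.
P'[5]: 2D ⊕ D5 ⊕ 2E = D6.
P'[6]: 8F ⊕ 2A ⊕ B4 = 11.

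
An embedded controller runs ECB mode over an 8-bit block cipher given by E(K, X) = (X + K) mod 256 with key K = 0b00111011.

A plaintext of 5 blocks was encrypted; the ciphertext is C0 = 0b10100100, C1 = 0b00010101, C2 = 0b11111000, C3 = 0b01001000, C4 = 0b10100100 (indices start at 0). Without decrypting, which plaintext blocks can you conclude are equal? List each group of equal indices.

ECB encrypts each block independently with the same key, so equal ciphertext blocks imply equal plaintext blocks.
C0 = C4 = 0b10100100, so P0 = P4.

P0 = P4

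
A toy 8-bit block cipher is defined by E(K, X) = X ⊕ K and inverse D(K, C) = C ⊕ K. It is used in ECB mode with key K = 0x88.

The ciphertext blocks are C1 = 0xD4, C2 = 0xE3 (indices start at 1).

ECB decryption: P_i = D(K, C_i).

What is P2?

P2 = 0x6B

P2: D(K, 0xE3) = 0x6B.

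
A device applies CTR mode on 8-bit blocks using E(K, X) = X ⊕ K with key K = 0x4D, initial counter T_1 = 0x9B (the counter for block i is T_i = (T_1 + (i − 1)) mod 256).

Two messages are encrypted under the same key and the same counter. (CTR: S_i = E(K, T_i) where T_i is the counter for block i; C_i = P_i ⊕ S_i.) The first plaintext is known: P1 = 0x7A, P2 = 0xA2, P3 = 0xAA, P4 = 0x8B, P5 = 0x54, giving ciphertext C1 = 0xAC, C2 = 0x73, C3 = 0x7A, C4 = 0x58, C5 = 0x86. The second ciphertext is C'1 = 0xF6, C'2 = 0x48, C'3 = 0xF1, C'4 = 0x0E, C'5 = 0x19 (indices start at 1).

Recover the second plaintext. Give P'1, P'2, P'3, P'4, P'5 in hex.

P'1 = 0x20, P'2 = 0x99, P'3 = 0x21, P'4 = 0xDD, P'5 = 0xCB

In CTR with a reused counter, both messages share the same keystream S_i, so C_i ⊕ C'_i = P_i ⊕ P'_i and thus P'_i = P_i ⊕ C_i ⊕ C'_i.
P'1: 0x7A ⊕ 0xAC ⊕ 0xF6 = 0x20.
P'2: 0xA2 ⊕ 0x73 ⊕ 0x48 = 0x99.
P'3: 0xAA ⊕ 0x7A ⊕ 0xF1 = 0x21.
P'4: 0x8B ⊕ 0x58 ⊕ 0x0E = 0xDD.
P'5: 0x54 ⊕ 0x86 ⊕ 0x19 = 0xCB.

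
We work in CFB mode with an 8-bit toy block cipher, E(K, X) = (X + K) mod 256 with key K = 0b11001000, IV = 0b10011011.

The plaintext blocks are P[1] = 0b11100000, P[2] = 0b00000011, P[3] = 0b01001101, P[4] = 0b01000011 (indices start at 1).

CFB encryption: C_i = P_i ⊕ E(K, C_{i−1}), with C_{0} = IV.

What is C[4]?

C[4] = 0b01100110

C[1]: E(K, 0b10011011) = 0b01100011; 0b11100000 ⊕ 0b01100011 = 0b10000011.
C[2]: E(K, 0b10000011) = 0b01001011; 0b00000011 ⊕ 0b01001011 = 0b01001000.
C[3]: E(K, 0b01001000) = 0b00010000; 0b01001101 ⊕ 0b00010000 = 0b01011101.
C[4]: E(K, 0b01011101) = 0b00100101; 0b01000011 ⊕ 0b00100101 = 0b01100110.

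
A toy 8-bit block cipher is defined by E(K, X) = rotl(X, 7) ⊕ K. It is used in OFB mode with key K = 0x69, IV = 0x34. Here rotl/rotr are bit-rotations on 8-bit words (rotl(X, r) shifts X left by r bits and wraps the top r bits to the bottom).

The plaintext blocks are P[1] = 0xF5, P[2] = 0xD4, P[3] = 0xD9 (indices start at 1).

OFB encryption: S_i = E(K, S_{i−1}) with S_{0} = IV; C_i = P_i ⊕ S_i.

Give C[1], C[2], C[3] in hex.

C[1] = 0x86, C[2] = 0x04, C[3] = 0xD8

C[1]: S = E(K, 0x34) = 0x73; 0xF5 ⊕ 0x73 = 0x86.
C[2]: S = E(K, 0x73) = 0xD0; 0xD4 ⊕ 0xD0 = 0x04.
C[3]: S = E(K, 0xD0) = 0x01; 0xD9 ⊕ 0x01 = 0xD8.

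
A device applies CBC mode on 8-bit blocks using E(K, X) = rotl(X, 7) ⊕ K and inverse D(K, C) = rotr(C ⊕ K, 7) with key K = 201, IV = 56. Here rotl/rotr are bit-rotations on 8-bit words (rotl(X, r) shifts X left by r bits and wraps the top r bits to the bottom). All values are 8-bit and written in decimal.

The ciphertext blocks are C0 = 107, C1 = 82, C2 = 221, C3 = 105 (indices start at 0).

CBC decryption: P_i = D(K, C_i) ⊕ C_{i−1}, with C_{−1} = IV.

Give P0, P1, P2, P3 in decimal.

P0: D(K, 107) = 69; 69 ⊕ 56 = 125.
P1: D(K, 82) = 55; 55 ⊕ 107 = 92.
P2: D(K, 221) = 40; 40 ⊕ 82 = 122.
P3: D(K, 105) = 65; 65 ⊕ 221 = 156.

P0 = 125, P1 = 92, P2 = 122, P3 = 156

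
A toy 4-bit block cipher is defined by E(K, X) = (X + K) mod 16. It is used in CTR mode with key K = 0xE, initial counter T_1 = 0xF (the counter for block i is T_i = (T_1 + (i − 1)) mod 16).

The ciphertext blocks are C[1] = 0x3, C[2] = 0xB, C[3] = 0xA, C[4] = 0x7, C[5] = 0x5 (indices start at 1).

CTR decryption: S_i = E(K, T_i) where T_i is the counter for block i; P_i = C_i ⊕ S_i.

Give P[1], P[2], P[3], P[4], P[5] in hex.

P[1] = 0xE, P[2] = 0x5, P[3] = 0x5, P[4] = 0x7, P[5] = 0x4

P[1]: T = 0xF, S = E(K, T) = 0xD; 0x3 ⊕ 0xD = 0xE.
P[2]: T = 0x0, S = E(K, T) = 0xE; 0xB ⊕ 0xE = 0x5.
P[3]: T = 0x1, S = E(K, T) = 0xF; 0xA ⊕ 0xF = 0x5.
P[4]: T = 0x2, S = E(K, T) = 0x0; 0x7 ⊕ 0x0 = 0x7.
P[5]: T = 0x3, S = E(K, T) = 0x1; 0x5 ⊕ 0x1 = 0x4.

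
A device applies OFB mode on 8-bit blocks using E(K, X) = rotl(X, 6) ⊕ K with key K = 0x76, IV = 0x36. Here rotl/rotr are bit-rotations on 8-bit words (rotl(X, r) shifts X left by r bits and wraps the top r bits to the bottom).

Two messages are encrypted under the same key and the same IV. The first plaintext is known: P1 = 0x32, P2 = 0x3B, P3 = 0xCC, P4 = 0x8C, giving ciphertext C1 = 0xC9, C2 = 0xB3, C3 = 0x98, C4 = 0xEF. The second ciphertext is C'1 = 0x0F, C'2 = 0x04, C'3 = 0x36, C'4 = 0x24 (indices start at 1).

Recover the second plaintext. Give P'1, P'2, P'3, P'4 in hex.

In OFB with a reused IV, both messages share the same keystream S_i, so C_i ⊕ C'_i = P_i ⊕ P'_i and thus P'_i = P_i ⊕ C_i ⊕ C'_i.
P'1: 0x32 ⊕ 0xC9 ⊕ 0x0F = 0xF4.
P'2: 0x3B ⊕ 0xB3 ⊕ 0x04 = 0x8C.
P'3: 0xCC ⊕ 0x98 ⊕ 0x36 = 0x62.
P'4: 0x8C ⊕ 0xEF ⊕ 0x24 = 0x47.

P'1 = 0xF4, P'2 = 0x8C, P'3 = 0x62, P'4 = 0x47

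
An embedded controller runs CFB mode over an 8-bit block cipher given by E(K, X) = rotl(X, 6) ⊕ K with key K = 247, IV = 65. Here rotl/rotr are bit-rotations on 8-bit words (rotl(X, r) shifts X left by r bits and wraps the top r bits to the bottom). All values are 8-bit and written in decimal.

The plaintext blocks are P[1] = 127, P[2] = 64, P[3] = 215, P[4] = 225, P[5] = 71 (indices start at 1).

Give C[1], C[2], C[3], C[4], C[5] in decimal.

CFB encryption: C_i = P_i ⊕ E(K, C_{i−1}), with C_{0} = IV.
C[1]: E(K, 65) = 167; 127 ⊕ 167 = 216.
C[2]: E(K, 216) = 193; 64 ⊕ 193 = 129.
C[3]: E(K, 129) = 151; 215 ⊕ 151 = 64.
C[4]: E(K, 64) = 231; 225 ⊕ 231 = 6.
C[5]: E(K, 6) = 118; 71 ⊕ 118 = 49.

C[1] = 216, C[2] = 129, C[3] = 64, C[4] = 6, C[5] = 49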